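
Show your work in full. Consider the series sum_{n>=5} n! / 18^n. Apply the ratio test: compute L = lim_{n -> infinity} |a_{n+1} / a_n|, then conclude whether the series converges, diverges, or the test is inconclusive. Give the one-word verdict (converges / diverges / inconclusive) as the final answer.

Let a_n denote the general term. Form the ratio a_{n+1}/a_n and simplify:
a_{n+1}/a_n = n/18 + 1/18
Take the limit as n -> infinity: L = infinity.
Since L = infinity > 1 (or L = infinity), the ratio test implies the series diverges.

diverges


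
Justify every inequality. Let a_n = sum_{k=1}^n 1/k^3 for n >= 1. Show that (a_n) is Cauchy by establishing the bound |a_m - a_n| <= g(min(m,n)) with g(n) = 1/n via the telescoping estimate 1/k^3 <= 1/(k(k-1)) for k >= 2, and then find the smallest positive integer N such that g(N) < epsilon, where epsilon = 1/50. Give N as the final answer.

For m > n >= 1: |a_m - a_n| = sum_{k=n+1}^m 1/k^3.
Use 1/k^3 <= 1/(k(k-1)) = 1/(k-1) - 1/k for k >= 2 (which holds since k^3 >= k^2 >= k(k-1) for k >= 2):
sum_{k=n+1}^m 1/k^3 <= sum_{k=n+1}^m (1/(k-1) - 1/k) = 1/n - 1/m <= 1/n.
By symmetry the same bound holds with n,m swapped, so |a_m - a_n| <= 1/min(m,n) = g(min(m,n)). Since g(n) -> 0, (a_n) is Cauchy.
Now solve g(N) < 1/50: 1/N < 1/50 <=> N > 1/(1/50) = 50.
The smallest integer strictly greater than 50 is N = 51.
Check: g(51) = 1/51 < 1/50; g(50) = 1/50 >= 1/50. So N = 51.

51


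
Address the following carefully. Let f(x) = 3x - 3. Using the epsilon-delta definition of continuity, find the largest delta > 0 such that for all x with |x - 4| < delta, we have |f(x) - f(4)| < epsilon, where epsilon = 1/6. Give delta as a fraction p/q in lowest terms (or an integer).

We compute f(4) = 3*(4) - 3 = 9.
|f(x) - f(4)| = |3x - 3 - (9)| = |3(x - 4)| = 3|x - 4|.
We need 3|x - 4| < 1/6, i.e. |x - 4| < 1/6 / 3 = 1/18.
So any delta <= 1/18 works. Conversely, if delta > 1/18, then x = 4 + 1/18 satisfies |x - 4| = 1/18 < delta but |f(x) - f(4)| = 3 * 1/18 = 1/6, which is not < 1/6; so no larger delta works.
Hence the largest such delta is 1/18.

1/18


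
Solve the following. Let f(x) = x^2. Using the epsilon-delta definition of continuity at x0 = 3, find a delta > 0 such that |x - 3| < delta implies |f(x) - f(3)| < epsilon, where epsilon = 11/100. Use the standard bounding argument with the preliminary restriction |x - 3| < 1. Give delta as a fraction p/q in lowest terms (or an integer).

Factor: |x^2 - (3)^2| = |x - 3| * |x + 3|.
Impose |x - 3| < 1 first. Then |x + 3| = |(x - 3) + 2*(3)| <= |x - 3| + 2*|3| < 1 + 6 = 7.
So |x^2 - (3)^2| < delta * 7.
We need delta * 7 <= 11/100, i.e. delta <= 11/100/7 = 11/700.
Since 11/700 < 1, this is tighter than 1; take delta = 11/700.
So delta = 11/700 works.

11/700


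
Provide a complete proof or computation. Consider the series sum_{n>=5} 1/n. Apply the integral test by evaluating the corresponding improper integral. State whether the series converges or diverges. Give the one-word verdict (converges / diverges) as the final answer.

Let f(x) = 1/x. Then f is positive, continuous, and decreasing on [5, infinity), so the integral test applies.
Compute the improper integral int_{5}^infinity f(x) dx:
  antiderivative F(x) = log(x).
  As x -> infinity, log(x) -> infinity.
  So int = infinity - log(5) = infinity. By the integral test, the series diverges.

diverges


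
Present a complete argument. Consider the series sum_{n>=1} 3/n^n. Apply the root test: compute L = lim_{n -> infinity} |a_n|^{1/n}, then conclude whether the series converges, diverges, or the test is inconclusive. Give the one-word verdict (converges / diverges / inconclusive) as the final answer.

Let a_n denote the general term. Form |a_n|^(1/n) and simplify:
|a_n|^(1/n) = 3^(1/n)/n
Take the limit as n -> infinity: L = 0.
Since L = 0 < 1, the root test implies convergence.

converges


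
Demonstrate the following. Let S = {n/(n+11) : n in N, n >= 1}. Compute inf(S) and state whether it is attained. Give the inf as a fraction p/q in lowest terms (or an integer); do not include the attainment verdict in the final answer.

Analysis:
- Values: 1/12, 2/13, 3/14, 4/15, ... strictly increasing.
- Minimum is 1/12 (n=1); inf = 1/12 (attained).
- n/(n+11) = 1 - 11/(n+11) -> 1 from below as n -> infinity, and never equals 1.
- So sup = 1 (not attained).
Conclusion: inf(S) = 1/12, attained in S.

1/12


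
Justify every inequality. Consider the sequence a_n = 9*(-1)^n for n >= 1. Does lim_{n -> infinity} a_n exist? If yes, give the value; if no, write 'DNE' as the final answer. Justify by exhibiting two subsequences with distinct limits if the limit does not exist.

Examine the behaviour of a_n along subsequences.
Even-n subsequence a_{2k} = 9 -> 9. Odd-n subsequence a_{2k+1} = -9 -> -9.
Since these two subsequential limits are 9 and -9, distinct, the full sequence cannot converge (a convergent sequence has all subsequences tending to the same limit). So lim a_n does not exist.

DNE


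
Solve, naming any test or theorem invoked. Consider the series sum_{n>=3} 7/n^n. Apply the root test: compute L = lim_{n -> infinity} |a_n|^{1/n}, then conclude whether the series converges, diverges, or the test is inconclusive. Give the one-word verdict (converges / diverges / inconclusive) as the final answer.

Let a_n denote the general term. Form |a_n|^(1/n) and simplify:
|a_n|^(1/n) = 7^(1/n)/n
Take the limit as n -> infinity: L = 0.
Since L = 0 < 1, the root test implies convergence.

converges


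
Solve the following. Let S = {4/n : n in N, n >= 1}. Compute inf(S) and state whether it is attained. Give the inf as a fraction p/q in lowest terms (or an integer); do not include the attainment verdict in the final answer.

Analysis:
- Values: 4, 2, 4/3, 1, ... strictly decreasing.
- The maximum is 4 (n=1); sup = 4 (attained).
- The set is bounded below by 0; 4/n -> 0 so 0 is the greatest lower bound.
- 0 is not in the set, so inf = 0 is not attained.
Conclusion: inf(S) = 0, not attained in S.

0


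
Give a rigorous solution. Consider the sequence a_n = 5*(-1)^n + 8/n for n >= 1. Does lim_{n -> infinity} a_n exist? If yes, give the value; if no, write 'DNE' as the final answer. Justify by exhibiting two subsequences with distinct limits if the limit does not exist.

Examine the behaviour of a_n along subsequences.
a_{2k} = 5 + 8/(2k) -> 5. a_{2k+1} = -5 + 8/(2k+1) -> -5.
Since these two subsequential limits are 5 and -5, distinct, the full sequence cannot converge (a convergent sequence has all subsequences tending to the same limit). So lim a_n does not exist.

DNE


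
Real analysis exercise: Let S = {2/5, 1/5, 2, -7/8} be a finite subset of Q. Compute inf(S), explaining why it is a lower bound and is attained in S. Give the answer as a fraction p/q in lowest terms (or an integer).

S is finite, so inf(S) = min(S).
Sorted increasing:
-7/8, 1/5, 2/5, 2
The extremum is -7/8.
For every x in S, x >= -7/8. And -7/8 is in S, so it is attained.
Therefore inf(S) = -7/8.

-7/8


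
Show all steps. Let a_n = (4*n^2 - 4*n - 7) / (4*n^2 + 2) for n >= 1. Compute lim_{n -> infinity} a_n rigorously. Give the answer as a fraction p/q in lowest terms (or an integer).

Divide numerator and denominator by n^2, the highest power:
numerator / n^2 = 4 - 4/n - 7/n^2
denominator / n^2 = 4 + 2/n^2
As n -> infinity, all terms of the form c/n^k (k >= 1) tend to 0.
So numerator / n^2 -> 4 and denominator / n^2 -> 4.
Therefore lim a_n = 1.

1


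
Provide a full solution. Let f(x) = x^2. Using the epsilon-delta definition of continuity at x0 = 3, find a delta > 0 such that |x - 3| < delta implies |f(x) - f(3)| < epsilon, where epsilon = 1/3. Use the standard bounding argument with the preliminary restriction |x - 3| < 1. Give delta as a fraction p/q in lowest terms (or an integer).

Factor: |x^2 - (3)^2| = |x - 3| * |x + 3|.
Impose |x - 3| < 1 first. Then |x + 3| = |(x - 3) + 2*(3)| <= |x - 3| + 2*|3| < 1 + 6 = 7.
So |x^2 - (3)^2| < delta * 7.
We need delta * 7 <= 1/3, i.e. delta <= 1/3/7 = 1/21.
Since 1/21 < 1, this is tighter than 1; take delta = 1/21.
So delta = 1/21 works.

1/21


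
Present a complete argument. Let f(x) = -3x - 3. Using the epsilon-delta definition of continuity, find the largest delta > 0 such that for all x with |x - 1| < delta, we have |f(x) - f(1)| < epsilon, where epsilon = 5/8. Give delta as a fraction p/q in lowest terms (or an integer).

We compute f(1) = -3*(1) - 3 = -6.
|f(x) - f(1)| = |-3x - 3 - (-6)| = |-3(x - 1)| = 3|x - 1|.
We need 3|x - 1| < 5/8, i.e. |x - 1| < 5/8 / 3 = 5/24.
So any delta <= 5/24 works. Conversely, if delta > 5/24, then x = 1 + 5/24 satisfies |x - 1| = 5/24 < delta but |f(x) - f(1)| = 3 * 5/24 = 5/8, which is not < 5/8; so no larger delta works.
Hence the largest such delta is 5/24.

5/24


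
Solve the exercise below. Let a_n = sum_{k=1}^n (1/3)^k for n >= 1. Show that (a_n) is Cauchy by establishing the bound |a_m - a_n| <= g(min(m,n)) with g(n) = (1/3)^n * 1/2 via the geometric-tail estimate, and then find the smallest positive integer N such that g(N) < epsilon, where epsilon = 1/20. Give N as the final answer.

For m > n >= 1: |a_m - a_n| = sum_{k=n+1}^m (1/3)^k < sum_{k=n+1}^infinity (1/3)^k = (1/3)^(n+1) / (1 - 1/3) = (1/3)^n * (1/3) * (3/2) = (1/3)^n * 1/2.
So g(n) = (1/3)^n / 2. Since g(n) -> 0, (a_n) is Cauchy.
Now solve g(N) < 1/20: (1/3)^N / 2 < 1/20 <=> 3^N > 1 / (2 * 1/20) = 10.
Check powers of 3: 3^2 = 9 <= 10, 3^3 = 27 > 10.
So the smallest such N is 3. Check: g(3) = 1/(2 * 27) = 1/54 < 1/20.

3


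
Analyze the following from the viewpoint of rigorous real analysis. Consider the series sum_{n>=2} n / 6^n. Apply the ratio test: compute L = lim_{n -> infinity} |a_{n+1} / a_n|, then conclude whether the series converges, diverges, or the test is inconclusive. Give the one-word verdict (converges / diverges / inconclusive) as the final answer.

Let a_n denote the general term. Form the ratio a_{n+1}/a_n and simplify:
a_{n+1}/a_n = (n + 1)/(6*n)
Take the limit as n -> infinity: L = 1/6.
Since L = 1/6 < 1, the ratio test implies the series converges.

converges


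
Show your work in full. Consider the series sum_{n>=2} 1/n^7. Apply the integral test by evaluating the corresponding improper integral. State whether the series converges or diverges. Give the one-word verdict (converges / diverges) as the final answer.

Let f(x) = x^(-7). Then f is positive, continuous, and decreasing on [2, infinity), so the integral test applies.
Compute the improper integral int_{2}^infinity f(x) dx:
  antiderivative F(x) = -1/(6*x^6).
  As x -> infinity, F(x) -> 0 (since p = 7 > 1).
  So int = F(infinity) - F(2) = 0 - (-1/384) = 1/384.
  Finite, so by the integral test, the series converges.

converges


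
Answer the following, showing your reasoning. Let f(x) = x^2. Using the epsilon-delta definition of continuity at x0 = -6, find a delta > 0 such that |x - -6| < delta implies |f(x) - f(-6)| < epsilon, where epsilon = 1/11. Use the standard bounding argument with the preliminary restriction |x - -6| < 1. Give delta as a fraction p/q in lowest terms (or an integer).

Factor: |x^2 - (-6)^2| = |x - -6| * |x + -6|.
Impose |x - -6| < 1 first. Then |x + -6| = |(x - -6) + 2*(-6)| <= |x - -6| + 2*|-6| < 1 + 12 = 13.
So |x^2 - (-6)^2| < delta * 13.
We need delta * 13 <= 1/11, i.e. delta <= 1/11/13 = 1/143.
Since 1/143 < 1, this is tighter than 1; take delta = 1/143.
So delta = 1/143 works.

1/143


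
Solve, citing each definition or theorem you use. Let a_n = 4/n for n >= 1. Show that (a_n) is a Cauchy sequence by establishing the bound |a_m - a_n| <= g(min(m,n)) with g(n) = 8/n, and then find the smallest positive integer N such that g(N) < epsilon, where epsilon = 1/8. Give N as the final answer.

For any m, n >= 1, by the triangle inequality:
|a_m - a_n| = |4/m - 4/n| <= 4*1/m + 4*1/n <= 8/min(m,n).
So g(n) = 8/n bounds the Cauchy difference. Since g(n) -> 0, (a_n) is Cauchy.
Now solve g(N) < 1/8: 8/N < 1/8 <=> N > 8 / (1/8) = 64.
The smallest integer strictly greater than 64 is N = 65.
Check: g(65) = 8/65 = 8/65 < 1/8; g(64) = 1/8 >= 1/8. So N = 65.

65


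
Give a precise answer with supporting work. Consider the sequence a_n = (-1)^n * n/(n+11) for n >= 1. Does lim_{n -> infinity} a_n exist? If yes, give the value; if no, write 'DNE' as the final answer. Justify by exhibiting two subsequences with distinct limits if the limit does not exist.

Examine the behaviour of a_n along subsequences.
a_{2k} = 2k/(2k+11) -> 1. a_{2k+1} = -(2k+1)/(2k+12) -> -1.
Since these two subsequential limits are 1 and -1, distinct, the full sequence cannot converge (a convergent sequence has all subsequences tending to the same limit). So lim a_n does not exist.

DNE


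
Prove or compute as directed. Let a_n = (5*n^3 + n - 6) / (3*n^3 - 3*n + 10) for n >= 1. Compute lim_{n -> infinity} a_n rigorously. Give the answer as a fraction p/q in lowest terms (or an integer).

Divide numerator and denominator by n^3, the highest power:
numerator / n^3 = 5 + n^(-2) - 6/n^3
denominator / n^3 = 3 - 3/n^2 + 10/n^3
As n -> infinity, all terms of the form c/n^k (k >= 1) tend to 0.
So numerator / n^3 -> 5 and denominator / n^3 -> 3.
Therefore lim a_n = 5/3.

5/3


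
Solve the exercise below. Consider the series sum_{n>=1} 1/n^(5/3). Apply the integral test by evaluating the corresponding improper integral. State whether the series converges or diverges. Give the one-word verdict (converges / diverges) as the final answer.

Let f(x) = x^(-5/3). Then f is positive, continuous, and decreasing on [1, infinity), so the integral test applies.
Compute the improper integral int_{1}^infinity f(x) dx:
  antiderivative F(x) = -3/(2*x^(2/3)).
  As x -> infinity, F(x) -> 0 (since p = 5/3 > 1).
  So int = F(infinity) - F(1) = 0 - (-3/2) = 3/2.
  Finite, so by the integral test, the series converges.

converges


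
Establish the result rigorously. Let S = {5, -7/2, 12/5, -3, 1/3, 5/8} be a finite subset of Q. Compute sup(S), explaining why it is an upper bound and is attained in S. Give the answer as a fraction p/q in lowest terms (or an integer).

S is finite, so sup(S) = max(S).
Sorted decreasing:
5, 12/5, 5/8, 1/3, -3, -7/2
The extremum is 5.
For every x in S, x <= 5. And 5 is in S, so it is attained.
Therefore sup(S) = 5.

5


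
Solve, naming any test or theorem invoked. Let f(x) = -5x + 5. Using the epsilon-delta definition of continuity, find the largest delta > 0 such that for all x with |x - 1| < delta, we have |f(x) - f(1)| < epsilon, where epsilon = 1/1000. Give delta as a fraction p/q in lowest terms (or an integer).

We compute f(1) = -5*(1) + 5 = 0.
|f(x) - f(1)| = |-5x + 5 - (0)| = |-5(x - 1)| = 5|x - 1|.
We need 5|x - 1| < 1/1000, i.e. |x - 1| < 1/1000 / 5 = 1/5000.
So any delta <= 1/5000 works. Conversely, if delta > 1/5000, then x = 1 + 1/5000 satisfies |x - 1| = 1/5000 < delta but |f(x) - f(1)| = 5 * 1/5000 = 1/1000, which is not < 1/1000; so no larger delta works.
Hence the largest such delta is 1/5000.

1/5000


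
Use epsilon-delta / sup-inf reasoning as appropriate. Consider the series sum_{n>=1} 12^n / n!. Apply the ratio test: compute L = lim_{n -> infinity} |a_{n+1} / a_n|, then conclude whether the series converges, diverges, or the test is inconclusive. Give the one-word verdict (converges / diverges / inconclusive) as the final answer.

Let a_n denote the general term. Form the ratio a_{n+1}/a_n and simplify:
a_{n+1}/a_n = 12/(n + 1)
Take the limit as n -> infinity: L = 0.
Since L = 0 < 1, the ratio test implies the series converges.

converges


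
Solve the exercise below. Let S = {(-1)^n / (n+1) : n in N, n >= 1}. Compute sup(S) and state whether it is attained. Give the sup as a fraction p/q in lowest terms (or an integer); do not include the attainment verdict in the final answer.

Analysis:
- Values: -1/2, 1/3, -1/4, 1/5, -1/6, ...
- Positive terms (even n): 1/(2+1), 1/(4+1), ... decreasing -> max = 1/3 (n=2).
- Negative terms (odd n): -1/(1+1), -1/(3+1), ... increasing -> min = -1/2 (n=1).
- So sup = 1/3 (attained at n=2); inf = -1/2 (attained at n=1).
Conclusion: sup(S) = 1/3, attained in S.

1/3


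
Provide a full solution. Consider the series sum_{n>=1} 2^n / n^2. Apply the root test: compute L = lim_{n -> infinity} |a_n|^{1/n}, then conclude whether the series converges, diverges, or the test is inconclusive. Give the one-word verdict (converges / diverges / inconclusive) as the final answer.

Let a_n denote the general term. Form |a_n|^(1/n) and simplify:
|a_n|^(1/n) = 2/n^(2/n)
Take the limit as n -> infinity: L = 2.
Since L = 2 > 1, the root test implies divergence.

diverges


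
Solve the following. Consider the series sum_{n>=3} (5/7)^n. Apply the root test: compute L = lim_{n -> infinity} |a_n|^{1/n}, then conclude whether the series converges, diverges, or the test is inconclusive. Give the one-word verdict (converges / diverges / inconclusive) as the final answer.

Let a_n denote the general term. Form |a_n|^(1/n) and simplify:
|a_n|^(1/n) = 5/7
Take the limit as n -> infinity: L = 5/7.
Since L = 5/7 < 1, the root test implies convergence.

converges


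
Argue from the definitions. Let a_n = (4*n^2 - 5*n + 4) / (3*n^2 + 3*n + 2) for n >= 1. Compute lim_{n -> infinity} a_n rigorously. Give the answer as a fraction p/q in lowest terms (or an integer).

Divide numerator and denominator by n^2, the highest power:
numerator / n^2 = 4 - 5/n + 4/n^2
denominator / n^2 = 3 + 3/n + 2/n^2
As n -> infinity, all terms of the form c/n^k (k >= 1) tend to 0.
So numerator / n^2 -> 4 and denominator / n^2 -> 3.
Therefore lim a_n = 4/3.

4/3


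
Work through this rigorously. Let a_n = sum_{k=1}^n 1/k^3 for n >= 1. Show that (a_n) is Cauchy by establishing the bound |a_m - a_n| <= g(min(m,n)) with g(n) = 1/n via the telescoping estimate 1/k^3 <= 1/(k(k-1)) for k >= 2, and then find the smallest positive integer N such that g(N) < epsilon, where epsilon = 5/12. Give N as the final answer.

For m > n >= 1: |a_m - a_n| = sum_{k=n+1}^m 1/k^3.
Use 1/k^3 <= 1/(k(k-1)) = 1/(k-1) - 1/k for k >= 2 (which holds since k^3 >= k^2 >= k(k-1) for k >= 2):
sum_{k=n+1}^m 1/k^3 <= sum_{k=n+1}^m (1/(k-1) - 1/k) = 1/n - 1/m <= 1/n.
By symmetry the same bound holds with n,m swapped, so |a_m - a_n| <= 1/min(m,n) = g(min(m,n)). Since g(n) -> 0, (a_n) is Cauchy.
Now solve g(N) < 5/12: 1/N < 5/12 <=> N > 1/(5/12) = 12/5.
The smallest integer strictly greater than 12/5 is N = 3.
Check: g(3) = 1/3 < 5/12; g(2) = 1/2 >= 5/12. So N = 3.

3


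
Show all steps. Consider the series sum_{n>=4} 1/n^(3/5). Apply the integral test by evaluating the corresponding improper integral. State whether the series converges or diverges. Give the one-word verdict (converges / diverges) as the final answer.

Let f(x) = x^(-3/5). Then f is positive, continuous, and decreasing on [4, infinity), so the integral test applies.
Compute the improper integral int_{4}^infinity f(x) dx:
  antiderivative F(x) = 5*x^(2/5)/2.
  As x -> infinity, F(x) -> infinity (since p = 3/5 < 1).
  So the integral diverges. By the integral test, the series diverges.

diverges


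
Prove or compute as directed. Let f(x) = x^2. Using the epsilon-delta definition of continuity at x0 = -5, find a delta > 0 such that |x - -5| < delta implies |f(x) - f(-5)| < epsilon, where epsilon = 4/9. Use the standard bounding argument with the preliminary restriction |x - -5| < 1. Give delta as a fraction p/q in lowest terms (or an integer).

Factor: |x^2 - (-5)^2| = |x - -5| * |x + -5|.
Impose |x - -5| < 1 first. Then |x + -5| = |(x - -5) + 2*(-5)| <= |x - -5| + 2*|-5| < 1 + 10 = 11.
So |x^2 - (-5)^2| < delta * 11.
We need delta * 11 <= 4/9, i.e. delta <= 4/9/11 = 4/99.
Since 4/99 < 1, this is tighter than 1; take delta = 4/99.
So delta = 4/99 works.

4/99


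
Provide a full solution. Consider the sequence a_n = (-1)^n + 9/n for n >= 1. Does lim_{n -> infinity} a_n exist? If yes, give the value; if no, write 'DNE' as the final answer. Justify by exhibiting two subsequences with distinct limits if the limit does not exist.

Examine the behaviour of a_n along subsequences.
a_{2k} = 1 + 9/(2k) -> 1. a_{2k+1} = -1 + 9/(2k+1) -> -1.
Since these two subsequential limits are 1 and -1, distinct, the full sequence cannot converge (a convergent sequence has all subsequences tending to the same limit). So lim a_n does not exist.

DNE


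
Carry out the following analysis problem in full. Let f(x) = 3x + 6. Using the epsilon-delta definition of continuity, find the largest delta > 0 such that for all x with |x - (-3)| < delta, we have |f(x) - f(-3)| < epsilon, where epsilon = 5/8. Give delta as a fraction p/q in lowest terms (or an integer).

We compute f(-3) = 3*(-3) + 6 = -3.
|f(x) - f(-3)| = |3x + 6 - (-3)| = |3(x - (-3))| = 3|x - (-3)|.
We need 3|x - (-3)| < 5/8, i.e. |x - (-3)| < 5/8 / 3 = 5/24.
So any delta <= 5/24 works. Conversely, if delta > 5/24, then x = -3 + 5/24 satisfies |x - (-3)| = 5/24 < delta but |f(x) - f(-3)| = 3 * 5/24 = 5/8, which is not < 5/8; so no larger delta works.
Hence the largest such delta is 5/24.

5/24


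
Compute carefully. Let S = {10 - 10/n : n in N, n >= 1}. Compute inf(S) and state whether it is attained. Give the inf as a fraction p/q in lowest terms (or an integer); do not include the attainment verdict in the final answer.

Analysis:
- Values: 0, 5, 20/3, 15/2, ... strictly increasing.
- Minimum is 0 (n=1); inf = 0 (attained).
- 10 - 10/n -> 10 from below; sup = 10, not attained.
Conclusion: inf(S) = 0, attained in S.

0


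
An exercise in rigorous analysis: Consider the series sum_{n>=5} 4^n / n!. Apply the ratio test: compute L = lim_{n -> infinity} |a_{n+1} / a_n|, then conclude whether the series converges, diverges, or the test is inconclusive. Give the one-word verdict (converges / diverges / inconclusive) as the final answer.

Let a_n denote the general term. Form the ratio a_{n+1}/a_n and simplify:
a_{n+1}/a_n = 4/(n + 1)
Take the limit as n -> infinity: L = 0.
Since L = 0 < 1, the ratio test implies the series converges.

converges


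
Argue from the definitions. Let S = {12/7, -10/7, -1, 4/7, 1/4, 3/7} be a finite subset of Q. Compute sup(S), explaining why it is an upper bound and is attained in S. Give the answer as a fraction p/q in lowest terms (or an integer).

S is finite, so sup(S) = max(S).
Sorted decreasing:
12/7, 4/7, 3/7, 1/4, -1, -10/7
The extremum is 12/7.
For every x in S, x <= 12/7. And 12/7 is in S, so it is attained.
Therefore sup(S) = 12/7.

12/7


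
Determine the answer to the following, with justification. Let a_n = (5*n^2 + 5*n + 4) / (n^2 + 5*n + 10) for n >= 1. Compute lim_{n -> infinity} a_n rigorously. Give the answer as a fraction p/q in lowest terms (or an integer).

Divide numerator and denominator by n^2, the highest power:
numerator / n^2 = 5 + 5/n + 4/n^2
denominator / n^2 = 1 + 5/n + 10/n^2
As n -> infinity, all terms of the form c/n^k (k >= 1) tend to 0.
So numerator / n^2 -> 5 and denominator / n^2 -> 1.
Therefore lim a_n = 5.

5


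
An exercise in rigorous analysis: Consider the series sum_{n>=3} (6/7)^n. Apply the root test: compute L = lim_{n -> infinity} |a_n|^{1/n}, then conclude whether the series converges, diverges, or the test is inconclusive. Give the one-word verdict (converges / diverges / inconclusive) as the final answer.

Let a_n denote the general term. Form |a_n|^(1/n) and simplify:
|a_n|^(1/n) = 6/7
Take the limit as n -> infinity: L = 6/7.
Since L = 6/7 < 1, the root test implies convergence.

converges


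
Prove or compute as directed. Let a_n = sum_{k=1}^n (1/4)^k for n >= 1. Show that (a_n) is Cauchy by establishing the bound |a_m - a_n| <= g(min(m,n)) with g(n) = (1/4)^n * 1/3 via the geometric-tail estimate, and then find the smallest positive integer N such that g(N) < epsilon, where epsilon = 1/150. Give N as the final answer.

For m > n >= 1: |a_m - a_n| = sum_{k=n+1}^m (1/4)^k < sum_{k=n+1}^infinity (1/4)^k = (1/4)^(n+1) / (1 - 1/4) = (1/4)^n * (1/4) * (4/3) = (1/4)^n * 1/3.
So g(n) = (1/4)^n / 3. Since g(n) -> 0, (a_n) is Cauchy.
Now solve g(N) < 1/150: (1/4)^N / 3 < 1/150 <=> 4^N > 1 / (3 * 1/150) = 50.
Check powers of 4: 4^2 = 16 <= 50, 4^3 = 64 > 50.
So the smallest such N is 3. Check: g(3) = 1/(3 * 64) = 1/192 < 1/150.

3


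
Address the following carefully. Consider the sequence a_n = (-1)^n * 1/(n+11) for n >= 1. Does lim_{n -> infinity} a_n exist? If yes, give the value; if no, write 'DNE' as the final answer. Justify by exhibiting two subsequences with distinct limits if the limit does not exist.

Examine the behaviour of a_n along subsequences.
Even-n subsequence a_{2k} = 1/(2k+11) -> 0. Odd-n subsequence a_{2k+1} = -1/(2k+12) -> 0. Both tend to 0, which suggests the limit is 0; verify directly.
|a_n - 0| = 1/(n+11) < 1/n for every n >= 1.
Given epsilon > 0, choose a positive integer N > 1/epsilon. Then for all n >= N, |a_n| < 1/n <= 1/N < epsilon.
So by the definition of the limit, lim a_n exists and equals 0.

0


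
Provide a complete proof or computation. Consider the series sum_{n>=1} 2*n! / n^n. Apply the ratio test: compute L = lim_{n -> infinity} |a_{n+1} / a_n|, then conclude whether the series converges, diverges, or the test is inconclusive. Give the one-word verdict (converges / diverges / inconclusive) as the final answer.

Let a_n denote the general term. Form the ratio a_{n+1}/a_n and simplify:
a_{n+1}/a_n = (n/(n + 1))^n
Take the limit as n -> infinity: L = exp(-1).
Since L = exp(-1) < 1, the ratio test implies the series converges.

converges


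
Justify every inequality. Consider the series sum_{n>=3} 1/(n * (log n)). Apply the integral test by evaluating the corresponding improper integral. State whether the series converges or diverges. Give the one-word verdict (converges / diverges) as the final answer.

Let f(x) = 1/(x*log(x)). Then f is positive, continuous, and decreasing on [3, infinity), so the integral test applies.
Compute the improper integral int_{3}^infinity f(x) dx:
  antiderivative F(x) = log(log(x)).
  F(x) = log(log(x)) -> infinity as x -> infinity. The integral diverges, so by the integral test, the series diverges.

diverges


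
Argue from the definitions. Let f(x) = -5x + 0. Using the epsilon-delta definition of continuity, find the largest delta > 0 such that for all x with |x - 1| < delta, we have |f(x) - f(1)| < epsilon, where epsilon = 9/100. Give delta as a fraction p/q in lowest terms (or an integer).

We compute f(1) = -5*(1) + 0 = -5.
|f(x) - f(1)| = |-5x + 0 - (-5)| = |-5(x - 1)| = 5|x - 1|.
We need 5|x - 1| < 9/100, i.e. |x - 1| < 9/100 / 5 = 9/500.
So any delta <= 9/500 works. Conversely, if delta > 9/500, then x = 1 + 9/500 satisfies |x - 1| = 9/500 < delta but |f(x) - f(1)| = 5 * 9/500 = 9/100, which is not < 9/100; so no larger delta works.
Hence the largest such delta is 9/500.

9/500


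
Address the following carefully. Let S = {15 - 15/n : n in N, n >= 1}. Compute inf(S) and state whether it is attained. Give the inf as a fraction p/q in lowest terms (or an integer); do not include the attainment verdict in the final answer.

Analysis:
- Values: 0, 15/2, 10, 45/4, ... strictly increasing.
- Minimum is 0 (n=1); inf = 0 (attained).
- 15 - 15/n -> 15 from below; sup = 15, not attained.
Conclusion: inf(S) = 0, attained in S.

0


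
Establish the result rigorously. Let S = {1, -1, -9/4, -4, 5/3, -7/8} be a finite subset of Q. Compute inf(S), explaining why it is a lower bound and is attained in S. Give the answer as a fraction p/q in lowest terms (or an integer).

S is finite, so inf(S) = min(S).
Sorted increasing:
-4, -9/4, -1, -7/8, 1, 5/3
The extremum is -4.
For every x in S, x >= -4. And -4 is in S, so it is attained.
Therefore inf(S) = -4.

-4


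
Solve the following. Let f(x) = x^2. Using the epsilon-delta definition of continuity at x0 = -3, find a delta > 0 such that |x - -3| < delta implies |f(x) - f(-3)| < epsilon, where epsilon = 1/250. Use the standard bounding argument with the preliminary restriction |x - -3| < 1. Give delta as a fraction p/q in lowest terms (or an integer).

Factor: |x^2 - (-3)^2| = |x - -3| * |x + -3|.
Impose |x - -3| < 1 first. Then |x + -3| = |(x - -3) + 2*(-3)| <= |x - -3| + 2*|-3| < 1 + 6 = 7.
So |x^2 - (-3)^2| < delta * 7.
We need delta * 7 <= 1/250, i.e. delta <= 1/250/7 = 1/1750.
Since 1/1750 < 1, this is tighter than 1; take delta = 1/1750.
So delta = 1/1750 works.

1/1750


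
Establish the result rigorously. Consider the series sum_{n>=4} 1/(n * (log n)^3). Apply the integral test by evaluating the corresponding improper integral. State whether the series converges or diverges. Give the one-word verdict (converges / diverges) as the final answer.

Let f(x) = 1/(x*log(x)^3). Then f is positive, continuous, and decreasing on [4, infinity), so the integral test applies.
Compute the improper integral int_{4}^infinity f(x) dx:
  antiderivative F(x) = -1/(2*log(x)^2).
  F(x) -> 0 as x -> infinity.  int = 0 - F(4) = 1/(2*log(4)^2) < infinity. By the integral test, the series converges.

converges


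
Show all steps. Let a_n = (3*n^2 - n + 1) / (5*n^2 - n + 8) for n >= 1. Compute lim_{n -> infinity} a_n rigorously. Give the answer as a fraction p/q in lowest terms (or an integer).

Divide numerator and denominator by n^2, the highest power:
numerator / n^2 = 3 - 1/n + n^(-2)
denominator / n^2 = 5 - 1/n + 8/n^2
As n -> infinity, all terms of the form c/n^k (k >= 1) tend to 0.
So numerator / n^2 -> 3 and denominator / n^2 -> 5.
Therefore lim a_n = 3/5.

3/5


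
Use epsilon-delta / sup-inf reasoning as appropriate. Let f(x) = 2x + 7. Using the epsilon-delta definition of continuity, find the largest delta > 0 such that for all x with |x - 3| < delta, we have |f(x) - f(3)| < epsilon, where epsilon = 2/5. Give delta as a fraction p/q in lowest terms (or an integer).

We compute f(3) = 2*(3) + 7 = 13.
|f(x) - f(3)| = |2x + 7 - (13)| = |2(x - 3)| = 2|x - 3|.
We need 2|x - 3| < 2/5, i.e. |x - 3| < 2/5 / 2 = 1/5.
So any delta <= 1/5 works. Conversely, if delta > 1/5, then x = 3 + 1/5 satisfies |x - 3| = 1/5 < delta but |f(x) - f(3)| = 2 * 1/5 = 2/5, which is not < 2/5; so no larger delta works.
Hence the largest such delta is 1/5.

1/5


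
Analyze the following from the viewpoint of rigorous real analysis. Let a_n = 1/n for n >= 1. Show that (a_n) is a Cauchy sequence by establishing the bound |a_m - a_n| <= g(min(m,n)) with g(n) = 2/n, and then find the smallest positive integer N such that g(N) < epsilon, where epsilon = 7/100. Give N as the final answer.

For any m, n >= 1, by the triangle inequality:
|a_m - a_n| = |1/m - 1/n| <= 1/m + 1/n <= 2/min(m,n).
So g(n) = 2/n bounds the Cauchy difference. Since g(n) -> 0, (a_n) is Cauchy.
Now solve g(N) < 7/100: 2/N < 7/100 <=> N > 2 / (7/100) = 200/7.
The smallest integer strictly greater than 200/7 is N = 29.
Check: g(29) = 2/29 = 2/29 < 7/100; g(28) = 1/14 >= 7/100. So N = 29.

29


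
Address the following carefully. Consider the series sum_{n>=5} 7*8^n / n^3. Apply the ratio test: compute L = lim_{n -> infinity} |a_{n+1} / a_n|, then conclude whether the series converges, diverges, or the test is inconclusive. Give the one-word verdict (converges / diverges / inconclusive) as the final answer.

Let a_n denote the general term. Form the ratio a_{n+1}/a_n and simplify:
a_{n+1}/a_n = 8*n^3/(n + 1)^3
Take the limit as n -> infinity: L = 8.
Since L = 8 > 1 (or L = infinity), the ratio test implies the series diverges.

diverges


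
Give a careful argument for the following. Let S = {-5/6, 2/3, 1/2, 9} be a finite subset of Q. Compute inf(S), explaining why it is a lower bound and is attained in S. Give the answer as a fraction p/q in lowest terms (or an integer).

S is finite, so inf(S) = min(S).
Sorted increasing:
-5/6, 1/2, 2/3, 9
The extremum is -5/6.
For every x in S, x >= -5/6. And -5/6 is in S, so it is attained.
Therefore inf(S) = -5/6.

-5/6


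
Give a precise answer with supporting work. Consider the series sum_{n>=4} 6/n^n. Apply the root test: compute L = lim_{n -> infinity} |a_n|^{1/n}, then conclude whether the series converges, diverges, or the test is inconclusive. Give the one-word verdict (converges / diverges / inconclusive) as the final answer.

Let a_n denote the general term. Form |a_n|^(1/n) and simplify:
|a_n|^(1/n) = 6^(1/n)/n
Take the limit as n -> infinity: L = 0.
Since L = 0 < 1, the root test implies convergence.

converges


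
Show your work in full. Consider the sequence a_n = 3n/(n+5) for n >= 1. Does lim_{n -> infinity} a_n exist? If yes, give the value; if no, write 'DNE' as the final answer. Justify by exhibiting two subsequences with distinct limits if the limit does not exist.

Examine the behaviour of a_n along subsequences.
Even-n subsequence a_{2k} = 3(2k)/(2k+5) -> 3. Odd-n subsequence a_{2k+1} = 3(2k+1)/(2k+6) -> 3. Both tend to 3, which suggests the limit is 3; verify directly.
|a_n - 3| = |3n - 3(n+5)| / (n+5) = 15/(n+5) < 15/n for every n >= 1.
Given epsilon > 0, choose a positive integer N > 15/epsilon. Then for all n >= N, |a_n - 3| < 15/n <= 15/N < epsilon.
So by the definition of the limit, lim a_n exists and equals 3.

3


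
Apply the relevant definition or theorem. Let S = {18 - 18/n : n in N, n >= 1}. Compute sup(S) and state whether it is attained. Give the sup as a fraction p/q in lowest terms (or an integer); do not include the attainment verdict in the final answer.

Analysis:
- Values: 0, 9, 12, 27/2, ... strictly increasing.
- Minimum is 0 (n=1); inf = 0 (attained).
- 18 - 18/n -> 18 from below; sup = 18, not attained.
Conclusion: sup(S) = 18, not attained in S.

18


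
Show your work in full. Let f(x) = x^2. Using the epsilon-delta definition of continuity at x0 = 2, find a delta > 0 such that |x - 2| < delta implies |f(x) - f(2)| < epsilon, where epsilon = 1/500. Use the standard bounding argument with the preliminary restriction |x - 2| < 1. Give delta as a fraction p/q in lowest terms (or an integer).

Factor: |x^2 - (2)^2| = |x - 2| * |x + 2|.
Impose |x - 2| < 1 first. Then |x + 2| = |(x - 2) + 2*(2)| <= |x - 2| + 2*|2| < 1 + 4 = 5.
So |x^2 - (2)^2| < delta * 5.
We need delta * 5 <= 1/500, i.e. delta <= 1/500/5 = 1/2500.
Since 1/2500 < 1, this is tighter than 1; take delta = 1/2500.
So delta = 1/2500 works.

1/2500


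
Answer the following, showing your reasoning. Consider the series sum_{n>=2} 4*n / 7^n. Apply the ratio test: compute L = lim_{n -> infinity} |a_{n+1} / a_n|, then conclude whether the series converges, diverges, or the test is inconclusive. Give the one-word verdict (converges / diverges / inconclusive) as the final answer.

Let a_n denote the general term. Form the ratio a_{n+1}/a_n and simplify:
a_{n+1}/a_n = (n + 1)/(7*n)
Take the limit as n -> infinity: L = 1/7.
Since L = 1/7 < 1, the ratio test implies the series converges.

converges


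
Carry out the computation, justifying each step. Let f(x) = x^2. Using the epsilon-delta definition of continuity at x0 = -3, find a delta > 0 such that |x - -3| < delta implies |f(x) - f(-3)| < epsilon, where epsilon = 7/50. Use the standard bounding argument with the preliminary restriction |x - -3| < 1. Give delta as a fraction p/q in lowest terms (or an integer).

Factor: |x^2 - (-3)^2| = |x - -3| * |x + -3|.
Impose |x - -3| < 1 first. Then |x + -3| = |(x - -3) + 2*(-3)| <= |x - -3| + 2*|-3| < 1 + 6 = 7.
So |x^2 - (-3)^2| < delta * 7.
We need delta * 7 <= 7/50, i.e. delta <= 7/50/7 = 1/50.
Since 1/50 < 1, this is tighter than 1; take delta = 1/50.
So delta = 1/50 works.

1/50


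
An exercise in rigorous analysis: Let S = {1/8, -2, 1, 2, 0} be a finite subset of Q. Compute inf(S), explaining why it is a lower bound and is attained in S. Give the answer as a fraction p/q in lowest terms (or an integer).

S is finite, so inf(S) = min(S).
Sorted increasing:
-2, 0, 1/8, 1, 2
The extremum is -2.
For every x in S, x >= -2. And -2 is in S, so it is attained.
Therefore inf(S) = -2.

-2


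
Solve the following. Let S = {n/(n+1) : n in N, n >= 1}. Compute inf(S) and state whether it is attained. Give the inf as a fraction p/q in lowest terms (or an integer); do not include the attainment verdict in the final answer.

Analysis:
- Values: 1/2, 2/3, 3/4, 4/5, ... strictly increasing.
- Minimum is 1/2 (n=1); inf = 1/2 (attained).
- n/(n+1) = 1 - 1/(n+1) -> 1 from below as n -> infinity, and never equals 1.
- So sup = 1 (not attained).
Conclusion: inf(S) = 1/2, attained in S.

1/2


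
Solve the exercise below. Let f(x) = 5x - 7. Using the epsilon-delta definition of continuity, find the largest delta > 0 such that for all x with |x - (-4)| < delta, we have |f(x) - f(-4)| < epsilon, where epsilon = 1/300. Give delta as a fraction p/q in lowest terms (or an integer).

We compute f(-4) = 5*(-4) - 7 = -27.
|f(x) - f(-4)| = |5x - 7 - (-27)| = |5(x - (-4))| = 5|x - (-4)|.
We need 5|x - (-4)| < 1/300, i.e. |x - (-4)| < 1/300 / 5 = 1/1500.
So any delta <= 1/1500 works. Conversely, if delta > 1/1500, then x = -4 + 1/1500 satisfies |x - (-4)| = 1/1500 < delta but |f(x) - f(-4)| = 5 * 1/1500 = 1/300, which is not < 1/300; so no larger delta works.
Hence the largest such delta is 1/1500.

1/1500


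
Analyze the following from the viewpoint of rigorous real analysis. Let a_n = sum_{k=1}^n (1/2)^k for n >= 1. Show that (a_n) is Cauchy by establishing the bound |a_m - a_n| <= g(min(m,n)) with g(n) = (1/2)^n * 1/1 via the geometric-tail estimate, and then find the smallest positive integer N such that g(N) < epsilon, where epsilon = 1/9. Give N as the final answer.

For m > n >= 1: |a_m - a_n| = sum_{k=n+1}^m (1/2)^k < sum_{k=n+1}^infinity (1/2)^k = (1/2)^(n+1) / (1 - 1/2) = (1/2)^n * (1/2) * (2/1) = (1/2)^n * 1/1.
So g(n) = (1/2)^n / 1. Since g(n) -> 0, (a_n) is Cauchy.
Now solve g(N) < 1/9: (1/2)^N / 1 < 1/9 <=> 2^N > 1 / (1 * 1/9) = 9.
Check powers of 2: 2^3 = 8 <= 9, 2^4 = 16 > 9.
So the smallest such N is 4. Check: g(4) = 1/(1 * 16) = 1/16 < 1/9.

4


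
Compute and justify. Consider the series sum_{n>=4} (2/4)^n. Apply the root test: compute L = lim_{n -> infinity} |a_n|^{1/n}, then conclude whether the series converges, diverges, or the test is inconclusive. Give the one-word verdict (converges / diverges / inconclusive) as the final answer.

Let a_n denote the general term. Form |a_n|^(1/n) and simplify:
|a_n|^(1/n) = 1/2
Take the limit as n -> infinity: L = 1/2.
Since L = 1/2 < 1, the root test implies convergence.

converges


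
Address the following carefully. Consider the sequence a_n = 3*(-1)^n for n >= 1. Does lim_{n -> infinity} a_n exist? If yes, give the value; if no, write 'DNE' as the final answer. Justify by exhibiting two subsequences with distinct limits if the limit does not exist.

Examine the behaviour of a_n along subsequences.
Even-n subsequence a_{2k} = 3 -> 3. Odd-n subsequence a_{2k+1} = -3 -> -3.
Since these two subsequential limits are 3 and -3, distinct, the full sequence cannot converge (a convergent sequence has all subsequences tending to the same limit). So lim a_n does not exist.

DNE


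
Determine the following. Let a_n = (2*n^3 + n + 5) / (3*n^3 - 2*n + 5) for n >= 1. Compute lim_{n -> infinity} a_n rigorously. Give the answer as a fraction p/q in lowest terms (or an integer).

Divide numerator and denominator by n^3, the highest power:
numerator / n^3 = 2 + n^(-2) + 5/n^3
denominator / n^3 = 3 - 2/n^2 + 5/n^3
As n -> infinity, all terms of the form c/n^k (k >= 1) tend to 0.
So numerator / n^3 -> 2 and denominator / n^3 -> 3.
Therefore lim a_n = 2/3.

2/3


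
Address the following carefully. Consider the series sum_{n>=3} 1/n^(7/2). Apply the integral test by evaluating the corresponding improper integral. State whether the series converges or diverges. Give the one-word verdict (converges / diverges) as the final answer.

Let f(x) = x^(-7/2). Then f is positive, continuous, and decreasing on [3, infinity), so the integral test applies.
Compute the improper integral int_{3}^infinity f(x) dx:
  antiderivative F(x) = -2/(5*x^(5/2)).
  As x -> infinity, F(x) -> 0 (since p = 7/2 > 1).
  So int = F(infinity) - F(3) = 0 - (-2*sqrt(3)/135) = 2*sqrt(3)/135.
  Finite, so by the integral test, the series converges.

converges
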